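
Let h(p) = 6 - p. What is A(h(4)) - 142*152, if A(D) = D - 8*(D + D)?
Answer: -21614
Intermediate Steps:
A(D) = -15*D (A(D) = D - 16*D = -15*D)
A(h(4)) - 142*152 = -15*(6 - 1*4) - 142*152 = -15*(6 - 4) - 21584 = -15*2 - 21584 = -30 - 21584 = -21614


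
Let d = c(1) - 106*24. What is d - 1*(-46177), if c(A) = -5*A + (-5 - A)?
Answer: 43622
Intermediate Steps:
c(A) = -5 - 6*A
d = -2555 (d = (-5 - 6*1) - 106*24 = (-5 - 6) - 2544 = -11 - 2544 = -2555)
d - 1*(-46177) = -2555 - 1*(-46177) = -2555 + 46177 = 43622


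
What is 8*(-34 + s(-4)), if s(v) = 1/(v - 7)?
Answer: -3000/11 ≈ -272.73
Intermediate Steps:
s(v) = 1/(-7 + v)
8*(-34 + s(-4)) = 8*(-34 + 1/(-7 - 4)) = 8*(-34 + 1/(-11)) = 8*(-34 - 1/11) = 8*(-375/11) = -3000/11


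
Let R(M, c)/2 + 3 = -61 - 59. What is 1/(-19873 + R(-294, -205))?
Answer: -1/20119 ≈ -4.9704e-5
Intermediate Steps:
R(M, c) = -246 (R(M, c) = -6 + 2*(-61 - 59) = -6 + 2*(-120) = -6 - 240 = -246)
1/(-19873 + R(-294, -205)) = 1/(-19873 - 246) = 1/(-20119) = -1/20119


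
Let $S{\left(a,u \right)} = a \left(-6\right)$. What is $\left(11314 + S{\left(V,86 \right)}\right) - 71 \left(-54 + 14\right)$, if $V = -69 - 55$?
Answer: $14898$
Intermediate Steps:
$V = -124$ ($V = -69 - 55 = -124$)
$S{\left(a,u \right)} = - 6 a$
$\left(11314 + S{\left(V,86 \right)}\right) - 71 \left(-54 + 14\right) = \left(11314 - -744\right) - 71 \left(-54 + 14\right) = \left(11314 + 744\right) - -2840 = 12058 + 2840 = 14898$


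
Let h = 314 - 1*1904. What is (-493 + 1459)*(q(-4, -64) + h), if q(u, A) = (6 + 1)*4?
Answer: -1508892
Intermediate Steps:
q(u, A) = 28 (q(u, A) = 7*4 = 28)
h = -1590 (h = 314 - 1904 = -1590)
(-493 + 1459)*(q(-4, -64) + h) = (-493 + 1459)*(28 - 1590) = 966*(-1562) = -1508892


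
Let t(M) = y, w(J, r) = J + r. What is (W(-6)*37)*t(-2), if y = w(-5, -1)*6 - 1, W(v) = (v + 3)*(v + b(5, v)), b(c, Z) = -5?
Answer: -45177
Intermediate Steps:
W(v) = (-5 + v)*(3 + v) (W(v) = (v + 3)*(v - 5) = (3 + v)*(-5 + v) = (-5 + v)*(3 + v))
y = -37 (y = (-5 - 1)*6 - 1 = -6*6 - 1 = -36 - 1 = -37)
t(M) = -37
(W(-6)*37)*t(-2) = ((-15 + (-6)² - 2*(-6))*37)*(-37) = ((-15 + 36 + 12)*37)*(-37) = (33*37)*(-37) = 1221*(-37) = -45177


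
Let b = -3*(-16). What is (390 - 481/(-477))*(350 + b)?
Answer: 74231378/477 ≈ 1.5562e+5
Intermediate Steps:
b = 48
(390 - 481/(-477))*(350 + b) = (390 - 481/(-477))*(350 + 48) = (390 - 481*(-1/477))*398 = (390 + 481/477)*398 = (186511/477)*398 = 74231378/477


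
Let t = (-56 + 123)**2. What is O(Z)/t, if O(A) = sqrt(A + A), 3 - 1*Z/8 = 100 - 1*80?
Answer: 4*I*sqrt(17)/4489 ≈ 0.003674*I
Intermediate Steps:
Z = -136 (Z = 24 - 8*(100 - 1*80) = 24 - 8*(100 - 80) = 24 - 8*20 = 24 - 160 = -136)
O(A) = sqrt(2)*sqrt(A) (O(A) = sqrt(2*A) = sqrt(2)*sqrt(A))
t = 4489 (t = 67**2 = 4489)
O(Z)/t = (sqrt(2)*sqrt(-136))/4489 = (sqrt(2)*(2*I*sqrt(34)))*(1/4489) = (4*I*sqrt(17))*(1/4489) = 4*I*sqrt(17)/4489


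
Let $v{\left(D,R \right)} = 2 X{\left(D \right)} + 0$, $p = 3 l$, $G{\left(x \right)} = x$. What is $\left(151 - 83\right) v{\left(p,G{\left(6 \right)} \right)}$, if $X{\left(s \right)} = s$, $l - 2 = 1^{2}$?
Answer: $1224$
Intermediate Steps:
$l = 3$ ($l = 2 + 1^{2} = 2 + 1 = 3$)
$p = 9$ ($p = 3 \cdot 3 = 9$)
$v{\left(D,R \right)} = 2 D$ ($v{\left(D,R \right)} = 2 D + 0 = 2 D$)
$\left(151 - 83\right) v{\left(p,G{\left(6 \right)} \right)} = \left(151 - 83\right) 2 \cdot 9 = 68 \cdot 18 = 1224$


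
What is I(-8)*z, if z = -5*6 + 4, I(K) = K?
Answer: 208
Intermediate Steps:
z = -26 (z = -30 + 4 = -26)
I(-8)*z = -8*(-26) = 208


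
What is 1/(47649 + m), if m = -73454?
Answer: -1/25805 ≈ -3.8752e-5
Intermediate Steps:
1/(47649 + m) = 1/(47649 - 73454) = 1/(-25805) = -1/25805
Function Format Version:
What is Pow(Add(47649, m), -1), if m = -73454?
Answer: Rational(-1, 25805) ≈ -3.8752e-5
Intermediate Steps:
Pow(Add(47649, m), -1) = Pow(Add(47649, -73454), -1) = Pow(-25805, -1) = Rational(-1, 25805)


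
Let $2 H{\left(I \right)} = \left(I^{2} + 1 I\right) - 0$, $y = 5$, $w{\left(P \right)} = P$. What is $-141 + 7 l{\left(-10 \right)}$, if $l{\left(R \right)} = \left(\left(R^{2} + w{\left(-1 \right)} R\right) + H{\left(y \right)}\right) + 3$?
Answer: $755$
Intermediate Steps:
$H{\left(I \right)} = \frac{I}{2} + \frac{I^{2}}{2}$ ($H{\left(I \right)} = \frac{\left(I^{2} + 1 I\right) - 0}{2} = \frac{\left(I^{2} + I\right) + 0}{2} = \frac{\left(I + I^{2}\right) + 0}{2} = \frac{I + I^{2}}{2} = \frac{I}{2} + \frac{I^{2}}{2}$)
$l{\left(R \right)} = 18 + R^{2} - R$ ($l{\left(R \right)} = \left(\left(R^{2} - R\right) + \frac{1}{2} \cdot 5 \left(1 + 5\right)\right) + 3 = \left(\left(R^{2} - R\right) + \frac{1}{2} \cdot 5 \cdot 6\right) + 3 = \left(\left(R^{2} - R\right) + 15\right) + 3 = \left(15 + R^{2} - R\right) + 3 = 18 + R^{2} - R$)
$-141 + 7 l{\left(-10 \right)} = -141 + 7 \left(18 + \left(-10\right)^{2} - -10\right) = -141 + 7 \left(18 + 100 + 10\right) = -141 + 7 \cdot 128 = -141 + 896 = 755$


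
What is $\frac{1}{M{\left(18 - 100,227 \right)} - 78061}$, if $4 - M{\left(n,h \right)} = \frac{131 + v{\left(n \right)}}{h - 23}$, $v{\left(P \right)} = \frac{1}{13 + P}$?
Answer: $- \frac{7038}{549369685} \approx -1.2811 \cdot 10^{-5}$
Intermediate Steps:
$M{\left(n,h \right)} = 4 - \frac{131 + \frac{1}{13 + n}}{-23 + h}$ ($M{\left(n,h \right)} = 4 - \frac{131 + \frac{1}{13 + n}}{h - 23} = 4 - \frac{131 + \frac{1}{13 + n}}{-23 + h}$)
$\frac{1}{M{\left(18 - 100,227 \right)} - 78061} = \frac{1}{\frac{-1 - \left(13 + \left(18 - 100\right)\right) \left(223 - 908\right)}{\left(-23 + 227\right) \left(13 + \left(18 - 100\right)\right)} - 78061} = \frac{1}{\frac{-1 - \left(13 - 82\right) \left(223 - 908\right)}{204 \left(13 - 82\right)} - 78061} = \frac{1}{\frac{-1 - \left(-69\right) \left(-685\right)}{204 \left(-69\right)} - 78061} = \frac{1}{\frac{1}{204} \left(- \frac{1}{69}\right) \left(-1 - 47265\right) - 78061} = \frac{1}{\frac{1}{204} \left(- \frac{1}{69}\right) \left(-47266\right) - 78061} = \frac{1}{\frac{23633}{7038} - 78061} = \frac{1}{- \frac{549369685}{7038}} = - \frac{7038}{549369685}$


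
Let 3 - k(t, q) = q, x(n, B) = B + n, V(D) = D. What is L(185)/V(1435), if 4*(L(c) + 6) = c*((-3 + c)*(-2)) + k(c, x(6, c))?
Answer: -16888/1435 ≈ -11.769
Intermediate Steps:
k(t, q) = 3 - q
L(c) = -27/4 - c/4 + c*(6 - 2*c)/4 (L(c) = -6 + (c*((-3 + c)*(-2)) + (3 - (c + 6)))/4 = -6 + (c*(6 - 2*c) + (3 - (6 + c)))/4 = -6 + (c*(6 - 2*c) + (3 + (-6 - c)))/4 = -6 + (c*(6 - 2*c) + (-3 - c))/4 = -6 + (-3 - c + c*(6 - 2*c))/4 = -6 + (-¾ - c/4 + c*(6 - 2*c)/4) = -27/4 - c/4 + c*(6 - 2*c)/4)
L(185)/V(1435) = (-27/4 - ½*185² + (5/4)*185)/1435 = (-27/4 - ½*34225 + 925/4)*(1/1435) = (-27/4 - 34225/2 + 925/4)*(1/1435) = -16888*1/1435 = -16888/1435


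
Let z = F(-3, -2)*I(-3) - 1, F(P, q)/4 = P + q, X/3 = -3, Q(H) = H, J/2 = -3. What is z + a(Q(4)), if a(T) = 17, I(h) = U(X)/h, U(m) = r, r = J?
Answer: -24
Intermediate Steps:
J = -6 (J = 2*(-3) = -6)
r = -6
X = -9 (X = 3*(-3) = -9)
U(m) = -6
F(P, q) = 4*P + 4*q (F(P, q) = 4*(P + q) = 4*P + 4*q)
I(h) = -6/h
z = -41 (z = (4*(-3) + 4*(-2))*(-6/(-3)) - 1 = (-12 - 8)*(-6*(-⅓)) - 1 = -20*2 - 1 = -40 - 1 = -41)
z + a(Q(4)) = -41 + 17 = -24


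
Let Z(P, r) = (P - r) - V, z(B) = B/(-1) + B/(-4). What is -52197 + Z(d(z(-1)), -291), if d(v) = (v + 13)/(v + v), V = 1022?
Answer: -529223/10 ≈ -52922.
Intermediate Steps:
z(B) = -5*B/4 (z(B) = B*(-1) + B*(-¼) = -B - B/4 = -5*B/4)
d(v) = (13 + v)/(2*v) (d(v) = (13 + v)/((2*v)) = (13 + v)*(1/(2*v)) = (13 + v)/(2*v))
Z(P, r) = -1022 + P - r (Z(P, r) = (P - r) - 1*1022 = (P - r) - 1022 = -1022 + P - r)
-52197 + Z(d(z(-1)), -291) = -52197 + (-1022 + (13 - 5/4*(-1))/(2*((-5/4*(-1)))) - 1*(-291)) = -52197 + (-1022 + (13 + 5/4)/(2*(5/4)) + 291) = -52197 + (-1022 + (½)*(⅘)*(57/4) + 291) = -52197 + (-1022 + 57/10 + 291) = -52197 - 7253/10 = -529223/10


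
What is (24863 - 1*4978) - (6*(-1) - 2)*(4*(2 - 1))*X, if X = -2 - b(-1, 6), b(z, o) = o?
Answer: 19629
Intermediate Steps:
X = -8 (X = -2 - 1*6 = -2 - 6 = -8)
(24863 - 1*4978) - (6*(-1) - 2)*(4*(2 - 1))*X = (24863 - 1*4978) - (6*(-1) - 2)*(4*(2 - 1))*(-8) = (24863 - 4978) - (-6 - 2)*(4*1)*(-8) = 19885 - (-8*4)*(-8) = 19885 - (-32)*(-8) = 19885 - 1*256 = 19885 - 256 = 19629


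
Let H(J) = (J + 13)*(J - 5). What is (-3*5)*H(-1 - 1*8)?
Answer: 840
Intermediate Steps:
H(J) = (-5 + J)*(13 + J) (H(J) = (13 + J)*(-5 + J) = (-5 + J)*(13 + J))
(-3*5)*H(-1 - 1*8) = (-3*5)*(-65 + (-1 - 1*8)**2 + 8*(-1 - 1*8)) = -15*(-65 + (-1 - 8)**2 + 8*(-1 - 8)) = -15*(-65 + (-9)**2 + 8*(-9)) = -15*(-65 + 81 - 72) = -15*(-56) = 840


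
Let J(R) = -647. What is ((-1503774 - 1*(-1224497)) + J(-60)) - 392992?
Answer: -672916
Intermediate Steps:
((-1503774 - 1*(-1224497)) + J(-60)) - 392992 = ((-1503774 - 1*(-1224497)) - 647) - 392992 = ((-1503774 + 1224497) - 647) - 392992 = (-279277 - 647) - 392992 = -279924 - 392992 = -672916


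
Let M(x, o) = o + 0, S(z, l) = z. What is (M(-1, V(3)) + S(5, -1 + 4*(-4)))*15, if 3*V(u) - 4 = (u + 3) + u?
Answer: 140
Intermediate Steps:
V(u) = 7/3 + 2*u/3 (V(u) = 4/3 + ((u + 3) + u)/3 = 4/3 + ((3 + u) + u)/3 = 4/3 + (3 + 2*u)/3 = 4/3 + (1 + 2*u/3) = 7/3 + 2*u/3)
M(x, o) = o
(M(-1, V(3)) + S(5, -1 + 4*(-4)))*15 = ((7/3 + (⅔)*3) + 5)*15 = ((7/3 + 2) + 5)*15 = (13/3 + 5)*15 = (28/3)*15 = 140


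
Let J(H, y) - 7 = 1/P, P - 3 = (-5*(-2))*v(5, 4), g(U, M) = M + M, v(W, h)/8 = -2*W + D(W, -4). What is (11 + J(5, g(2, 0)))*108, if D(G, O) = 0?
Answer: 1549260/797 ≈ 1943.9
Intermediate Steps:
v(W, h) = -16*W (v(W, h) = 8*(-2*W + 0) = 8*(-2*W) = -16*W)
g(U, M) = 2*M
P = -797 (P = 3 + (-5*(-2))*(-16*5) = 3 + 10*(-80) = 3 - 800 = -797)
J(H, y) = 5578/797 (J(H, y) = 7 + 1/(-797) = 7 - 1/797 = 5578/797)
(11 + J(5, g(2, 0)))*108 = (11 + 5578/797)*108 = (14345/797)*108 = 1549260/797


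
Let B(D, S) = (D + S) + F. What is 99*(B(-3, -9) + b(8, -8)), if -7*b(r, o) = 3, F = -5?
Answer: -12078/7 ≈ -1725.4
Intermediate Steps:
b(r, o) = -3/7 (b(r, o) = -1/7*3 = -3/7)
B(D, S) = -5 + D + S (B(D, S) = (D + S) - 5 = -5 + D + S)
99*(B(-3, -9) + b(8, -8)) = 99*((-5 - 3 - 9) - 3/7) = 99*(-17 - 3/7) = 99*(-122/7) = -12078/7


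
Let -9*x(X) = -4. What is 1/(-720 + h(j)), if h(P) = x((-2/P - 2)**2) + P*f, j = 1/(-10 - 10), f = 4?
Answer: -45/32389 ≈ -0.0013894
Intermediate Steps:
x(X) = 4/9 (x(X) = -1/9*(-4) = 4/9)
j = -1/20 (j = 1/(-20) = -1/20 ≈ -0.050000)
h(P) = 4/9 + 4*P (h(P) = 4/9 + P*4 = 4/9 + 4*P)
1/(-720 + h(j)) = 1/(-720 + (4/9 + 4*(-1/20))) = 1/(-720 + (4/9 - 1/5)) = 1/(-720 + 11/45) = 1/(-32389/45) = -45/32389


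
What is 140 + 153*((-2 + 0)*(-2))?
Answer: 752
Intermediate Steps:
140 + 153*((-2 + 0)*(-2)) = 140 + 153*(-2*(-2)) = 140 + 153*4 = 140 + 612 = 752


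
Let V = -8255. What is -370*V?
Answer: 3054350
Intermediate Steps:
-370*V = -370*(-8255) = 3054350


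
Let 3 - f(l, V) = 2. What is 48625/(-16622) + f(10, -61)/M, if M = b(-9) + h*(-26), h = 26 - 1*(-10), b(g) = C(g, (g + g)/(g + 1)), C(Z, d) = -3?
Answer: -45675497/15608058 ≈ -2.9264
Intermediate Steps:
b(g) = -3
f(l, V) = 1 (f(l, V) = 3 - 1*2 = 3 - 2 = 1)
h = 36 (h = 26 + 10 = 36)
M = -939 (M = -3 + 36*(-26) = -3 - 936 = -939)
48625/(-16622) + f(10, -61)/M = 48625/(-16622) + 1/(-939) = 48625*(-1/16622) + 1*(-1/939) = -48625/16622 - 1/939 = -45675497/15608058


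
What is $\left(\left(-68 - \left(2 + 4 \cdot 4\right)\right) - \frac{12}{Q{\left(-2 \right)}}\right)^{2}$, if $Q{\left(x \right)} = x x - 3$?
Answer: $9604$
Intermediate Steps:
$Q{\left(x \right)} = -3 + x^{2}$ ($Q{\left(x \right)} = x^{2} - 3 = -3 + x^{2}$)
$\left(\left(-68 - \left(2 + 4 \cdot 4\right)\right) - \frac{12}{Q{\left(-2 \right)}}\right)^{2} = \left(\left(-68 - \left(2 + 4 \cdot 4\right)\right) - \frac{12}{-3 + \left(-2\right)^{2}}\right)^{2} = \left(\left(-68 - \left(2 + 16\right)\right) - \frac{12}{-3 + 4}\right)^{2} = \left(\left(-68 - 18\right) - \frac{12}{1}\right)^{2} = \left(\left(-68 - 18\right) - 12\right)^{2} = \left(-86 - 12\right)^{2} = \left(-98\right)^{2} = 9604$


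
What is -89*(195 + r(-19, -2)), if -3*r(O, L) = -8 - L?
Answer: -17533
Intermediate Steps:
r(O, L) = 8/3 + L/3 (r(O, L) = -(-8 - L)/3 = 8/3 + L/3)
-89*(195 + r(-19, -2)) = -89*(195 + (8/3 + (1/3)*(-2))) = -89*(195 + (8/3 - 2/3)) = -89*(195 + 2) = -89*197 = -17533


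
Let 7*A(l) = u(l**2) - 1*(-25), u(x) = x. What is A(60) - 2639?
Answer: -14848/7 ≈ -2121.1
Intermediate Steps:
A(l) = 25/7 + l**2/7 (A(l) = (l**2 - 1*(-25))/7 = (l**2 + 25)/7 = (25 + l**2)/7 = 25/7 + l**2/7)
A(60) - 2639 = (25/7 + (1/7)*60**2) - 2639 = (25/7 + (1/7)*3600) - 2639 = (25/7 + 3600/7) - 2639 = 3625/7 - 2639 = -14848/7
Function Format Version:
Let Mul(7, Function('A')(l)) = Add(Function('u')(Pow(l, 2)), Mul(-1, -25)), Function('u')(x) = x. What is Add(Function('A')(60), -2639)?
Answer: Rational(-14848, 7) ≈ -2121.1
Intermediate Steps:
Function('A')(l) = Add(Rational(25, 7), Mul(Rational(1, 7), Pow(l, 2))) (Function('A')(l) = Mul(Rational(1, 7), Add(Pow(l, 2), Mul(-1, -25))) = Mul(Rational(1, 7), Add(Pow(l, 2), 25)) = Mul(Rational(1, 7), Add(25, Pow(l, 2))) = Add(Rational(25, 7), Mul(Rational(1, 7), Pow(l, 2))))
Add(Function('A')(60), -2639) = Add(Add(Rational(25, 7), Mul(Rational(1, 7), Pow(60, 2))), -2639) = Add(Add(Rational(25, 7), Mul(Rational(1, 7), 3600)), -2639) = Add(Add(Rational(25, 7), Rational(3600, 7)), -2639) = Add(Rational(3625, 7), -2639) = Rational(-14848, 7)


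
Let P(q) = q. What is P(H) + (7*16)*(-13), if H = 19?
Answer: -1437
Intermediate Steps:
P(H) + (7*16)*(-13) = 19 + (7*16)*(-13) = 19 + 112*(-13) = 19 - 1456 = -1437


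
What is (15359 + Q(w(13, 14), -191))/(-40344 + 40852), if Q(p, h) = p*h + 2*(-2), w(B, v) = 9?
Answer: 3409/127 ≈ 26.843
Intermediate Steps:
Q(p, h) = -4 + h*p (Q(p, h) = h*p - 4 = -4 + h*p)
(15359 + Q(w(13, 14), -191))/(-40344 + 40852) = (15359 + (-4 - 191*9))/(-40344 + 40852) = (15359 + (-4 - 1719))/508 = (15359 - 1723)*(1/508) = 13636*(1/508) = 3409/127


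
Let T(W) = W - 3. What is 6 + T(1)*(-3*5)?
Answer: 36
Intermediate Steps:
T(W) = -3 + W
6 + T(1)*(-3*5) = 6 + (-3 + 1)*(-3*5) = 6 - 2*(-15) = 6 + 30 = 36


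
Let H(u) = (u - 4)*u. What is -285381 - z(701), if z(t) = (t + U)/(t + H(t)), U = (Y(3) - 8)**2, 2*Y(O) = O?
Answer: -558545413125/1957192 ≈ -2.8538e+5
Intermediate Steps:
H(u) = u*(-4 + u) (H(u) = (-4 + u)*u = u*(-4 + u))
Y(O) = O/2
U = 169/4 (U = ((1/2)*3 - 8)**2 = (3/2 - 8)**2 = (-13/2)**2 = 169/4 ≈ 42.250)
z(t) = (169/4 + t)/(t + t*(-4 + t)) (z(t) = (t + 169/4)/(t + t*(-4 + t)) = (169/4 + t)/(t + t*(-4 + t)))
-285381 - z(701) = -285381 - (169/4 + 701)/(701*(-3 + 701)) = -285381 - 2973/(701*698*4) = -285381 - 1*2973/1957192 = -285381 - 2973/1957192 = -558545413125/1957192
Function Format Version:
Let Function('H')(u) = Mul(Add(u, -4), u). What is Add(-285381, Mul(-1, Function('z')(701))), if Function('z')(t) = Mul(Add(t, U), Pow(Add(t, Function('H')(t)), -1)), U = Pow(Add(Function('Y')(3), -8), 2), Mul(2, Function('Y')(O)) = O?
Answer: Rational(-558545413125, 1957192) ≈ -2.8538e+5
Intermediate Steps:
Function('H')(u) = Mul(u, Add(-4, u)) (Function('H')(u) = Mul(Add(-4, u), u) = Mul(u, Add(-4, u)))
Function('Y')(O) = Mul(Rational(1, 2), O)
U = Rational(169, 4) (U = Pow(Add(Mul(Rational(1, 2), 3), -8), 2) = Pow(Add(Rational(3, 2), -8), 2) = Pow(Rational(-13, 2), 2) = Rational(169, 4) ≈ 42.250)
Function('z')(t) = Mul(Pow(Add(t, Mul(t, Add(-4, t))), -1), Add(Rational(169, 4), t)) (Function('z')(t) = Mul(Add(t, Rational(169, 4)), Pow(Add(t, Mul(t, Add(-4, t))), -1)) = Mul(Add(Rational(169, 4), t), Pow(Add(t, Mul(t, Add(-4, t))), -1)) = Mul(Pow(Add(t, Mul(t, Add(-4, t))), -1), Add(Rational(169, 4), t)))
Add(-285381, Mul(-1, Function('z')(701))) = Add(-285381, Mul(-1, Mul(Pow(701, -1), Pow(Add(-3, 701), -1), Add(Rational(169, 4), 701)))) = Add(-285381, Mul(-1, Mul(Rational(1, 701), Pow(698, -1), Rational(2973, 4)))) = Add(-285381, Mul(-1, Mul(Rational(1, 701), Rational(1, 698), Rational(2973, 4)))) = Add(-285381, Mul(-1, Rational(2973, 1957192))) = Add(-285381, Rational(-2973, 1957192)) = Rational(-558545413125, 1957192)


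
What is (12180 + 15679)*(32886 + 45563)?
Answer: 2185510691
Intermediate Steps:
(12180 + 15679)*(32886 + 45563) = 27859*78449 = 2185510691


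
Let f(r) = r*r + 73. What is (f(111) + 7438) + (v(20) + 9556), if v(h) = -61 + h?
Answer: 29347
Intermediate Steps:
f(r) = 73 + r**2 (f(r) = r**2 + 73 = 73 + r**2)
(f(111) + 7438) + (v(20) + 9556) = ((73 + 111**2) + 7438) + ((-61 + 20) + 9556) = ((73 + 12321) + 7438) + (-41 + 9556) = (12394 + 7438) + 9515 = 19832 + 9515 = 29347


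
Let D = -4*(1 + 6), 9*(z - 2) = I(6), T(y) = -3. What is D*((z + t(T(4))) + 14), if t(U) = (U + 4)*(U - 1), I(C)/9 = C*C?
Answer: -1344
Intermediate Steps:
I(C) = 9*C² (I(C) = 9*(C*C) = 9*C²)
z = 38 (z = 2 + (9*6²)/9 = 2 + (9*36)/9 = 2 + (⅑)*324 = 2 + 36 = 38)
t(U) = (-1 + U)*(4 + U) (t(U) = (4 + U)*(-1 + U) = (-1 + U)*(4 + U))
D = -28 (D = -4*7 = -28)
D*((z + t(T(4))) + 14) = -28*((38 + (-4 + (-3)² + 3*(-3))) + 14) = -28*((38 + (-4 + 9 - 9)) + 14) = -28*((38 - 4) + 14) = -28*(34 + 14) = -28*48 = -1344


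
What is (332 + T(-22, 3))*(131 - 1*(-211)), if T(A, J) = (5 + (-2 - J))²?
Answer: 113544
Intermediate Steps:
T(A, J) = (3 - J)²
(332 + T(-22, 3))*(131 - 1*(-211)) = (332 + (-3 + 3)²)*(131 - 1*(-211)) = (332 + 0²)*(131 + 211) = (332 + 0)*342 = 332*342 = 113544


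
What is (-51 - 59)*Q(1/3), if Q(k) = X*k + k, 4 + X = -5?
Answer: 880/3 ≈ 293.33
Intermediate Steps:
X = -9 (X = -4 - 5 = -9)
Q(k) = -8*k (Q(k) = -9*k + k = -8*k)
(-51 - 59)*Q(1/3) = (-51 - 59)*(-8/3) = -(-880)/3 = -110*(-8/3) = 880/3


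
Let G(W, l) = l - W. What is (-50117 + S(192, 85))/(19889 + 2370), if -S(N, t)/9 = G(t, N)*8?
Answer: -57821/22259 ≈ -2.5976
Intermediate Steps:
S(N, t) = -72*N + 72*t (S(N, t) = -9*(N - t)*8 = -9*(-8*t + 8*N) = -72*N + 72*t)
(-50117 + S(192, 85))/(19889 + 2370) = (-50117 + (-72*192 + 72*85))/(19889 + 2370) = (-50117 + (-13824 + 6120))/22259 = (-50117 - 7704)*(1/22259) = -57821*1/22259 = -57821/22259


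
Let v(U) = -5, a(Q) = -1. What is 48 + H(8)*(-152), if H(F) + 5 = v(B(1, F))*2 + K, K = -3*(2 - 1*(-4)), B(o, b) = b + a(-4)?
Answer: 5064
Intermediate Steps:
B(o, b) = -1 + b (B(o, b) = b - 1 = -1 + b)
K = -18 (K = -3*(2 + 4) = -3*6 = -18)
H(F) = -33 (H(F) = -5 + (-5*2 - 18) = -5 + (-10 - 18) = -5 - 28 = -33)
48 + H(8)*(-152) = 48 - 33*(-152) = 48 + 5016 = 5064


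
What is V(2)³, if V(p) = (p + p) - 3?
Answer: 1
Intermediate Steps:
V(p) = -3 + 2*p (V(p) = 2*p - 3 = -3 + 2*p)
V(2)³ = (-3 + 2*2)³ = (-3 + 4)³ = 1³ = 1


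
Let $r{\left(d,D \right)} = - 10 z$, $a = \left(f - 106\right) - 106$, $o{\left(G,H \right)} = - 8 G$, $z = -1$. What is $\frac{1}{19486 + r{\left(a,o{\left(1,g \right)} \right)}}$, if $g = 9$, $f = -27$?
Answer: $\frac{1}{19496} \approx 5.1293 \cdot 10^{-5}$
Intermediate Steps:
$a = -239$ ($a = \left(-27 - 106\right) - 106 = -133 - 106 = -239$)
$r{\left(d,D \right)} = 10$ ($r{\left(d,D \right)} = \left(-10\right) \left(-1\right) = 10$)
$\frac{1}{19486 + r{\left(a,o{\left(1,g \right)} \right)}} = \frac{1}{19486 + 10} = \frac{1}{19496}$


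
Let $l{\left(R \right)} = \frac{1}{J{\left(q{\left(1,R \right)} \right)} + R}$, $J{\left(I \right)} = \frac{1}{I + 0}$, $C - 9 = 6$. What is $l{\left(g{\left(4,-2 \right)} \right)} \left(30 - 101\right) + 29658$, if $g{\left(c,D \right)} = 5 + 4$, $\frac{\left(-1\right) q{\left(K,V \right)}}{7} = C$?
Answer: $\frac{27989697}{944} \approx 29650.0$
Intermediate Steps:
$C = 15$ ($C = 9 + 6 = 15$)
$q{\left(K,V \right)} = -105$ ($q{\left(K,V \right)} = \left(-7\right) 15 = -105$)
$J{\left(I \right)} = \frac{1}{I}$
$g{\left(c,D \right)} = 9$
$l{\left(R \right)} = \frac{1}{- \frac{1}{105} + R}$ ($l{\left(R \right)} = \frac{1}{\frac{1}{-105} + R} = \frac{1}{- \frac{1}{105} + R}$)
$l{\left(g{\left(4,-2 \right)} \right)} \left(30 - 101\right) + 29658 = \frac{105}{-1 + 105 \cdot 9} \left(30 - 101\right) + 29658 = \frac{105}{-1 + 945} \left(-71\right) + 29658 = \frac{105}{944} \left(-71\right) + 29658 = - \frac{7455}{944} + 29658 = \frac{27989697}{944}$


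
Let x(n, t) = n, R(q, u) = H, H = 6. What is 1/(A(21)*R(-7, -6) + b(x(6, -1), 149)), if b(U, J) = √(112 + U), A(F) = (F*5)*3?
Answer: 945/1785991 - √118/3571982 ≈ 0.00052608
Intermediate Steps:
R(q, u) = 6
A(F) = 15*F (A(F) = (5*F)*3 = 15*F)
1/(A(21)*R(-7, -6) + b(x(6, -1), 149)) = 1/((15*21)*6 + √(112 + 6)) = 1/(315*6 + √118) = 1/(1890 + √118)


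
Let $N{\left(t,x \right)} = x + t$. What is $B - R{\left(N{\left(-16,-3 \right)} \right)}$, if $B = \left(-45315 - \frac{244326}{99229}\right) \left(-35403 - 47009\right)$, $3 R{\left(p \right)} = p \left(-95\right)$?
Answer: $\frac{1111772263083451}{297687} \approx 3.7347 \cdot 10^{9}$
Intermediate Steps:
$N{\left(t,x \right)} = t + x$
$R{\left(p \right)} = - \frac{95 p}{3}$ ($R{\left(p \right)} = \frac{p \left(-95\right)}{3} = \frac{\left(-95\right) p}{3} = - \frac{95 p}{3}$)
$B = \frac{370590814063932}{99229}$ ($B = \left(-45315 - \frac{244326}{99229}\right) \left(-82412\right) = \left(- \frac{4496806461}{99229}\right) \left(-82412\right) = \frac{370590814063932}{99229} \approx 3.7347 \cdot 10^{9}$)
$B - R{\left(N{\left(-16,-3 \right)} \right)} = \frac{370590814063932}{99229} - - \frac{95 \left(-16 - 3\right)}{3} = \frac{370590814063932}{99229} - \left(- \frac{95}{3}\right) \left(-19\right) = \frac{370590814063932}{99229} - \frac{1805}{3} = \frac{1111772263083451}{297687}$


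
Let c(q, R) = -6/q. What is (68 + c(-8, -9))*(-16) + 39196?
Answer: 38096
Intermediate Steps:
(68 + c(-8, -9))*(-16) + 39196 = (68 - 6/(-8))*(-16) + 39196 = (68 - 6*(-⅛))*(-16) + 39196 = (68 + ¾)*(-16) + 39196 = (275/4)*(-16) + 39196 = -1100 + 39196 = 38096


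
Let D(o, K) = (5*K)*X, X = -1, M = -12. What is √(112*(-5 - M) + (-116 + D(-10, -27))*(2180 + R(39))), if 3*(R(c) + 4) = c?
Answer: 5*√1695 ≈ 205.85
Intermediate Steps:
D(o, K) = -5*K (D(o, K) = (5*K)*(-1) = -5*K)
R(c) = -4 + c/3
√(112*(-5 - M) + (-116 + D(-10, -27))*(2180 + R(39))) = √(112*(-5 - 1*(-12)) + (-116 - 5*(-27))*(2180 + (-4 + (⅓)*39))) = √(112*(-5 + 12) + (-116 + 135)*(2180 + (-4 + 13))) = √(112*7 + 19*(2180 + 9)) = √(784 + 19*2189) = √(784 + 41591) = √42375 = 5*√1695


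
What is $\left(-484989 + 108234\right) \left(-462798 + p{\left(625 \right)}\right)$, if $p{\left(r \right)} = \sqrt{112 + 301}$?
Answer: $174361460490 - 376755 \sqrt{413} \approx 1.7435 \cdot 10^{11}$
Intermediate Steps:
$p{\left(r \right)} = \sqrt{413}$
$\left(-484989 + 108234\right) \left(-462798 + p{\left(625 \right)}\right) = \left(-484989 + 108234\right) \left(-462798 + \sqrt{413}\right) = - 376755 \left(-462798 + \sqrt{413}\right) = 174361460490 - 376755 \sqrt{413}$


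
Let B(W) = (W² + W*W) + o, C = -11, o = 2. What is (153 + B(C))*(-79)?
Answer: -31363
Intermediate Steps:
B(W) = 2 + 2*W² (B(W) = (W² + W*W) + 2 = (W² + W²) + 2 = 2*W² + 2 = 2 + 2*W²)
(153 + B(C))*(-79) = (153 + (2 + 2*(-11)²))*(-79) = (153 + (2 + 2*121))*(-79) = (153 + (2 + 242))*(-79) = (153 + 244)*(-79) = 397*(-79) = -31363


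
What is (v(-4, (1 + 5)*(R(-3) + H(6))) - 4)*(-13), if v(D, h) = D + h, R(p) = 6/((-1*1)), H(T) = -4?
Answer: 884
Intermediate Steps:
R(p) = -6 (R(p) = 6/(-1) = 6*(-1) = -6)
(v(-4, (1 + 5)*(R(-3) + H(6))) - 4)*(-13) = ((-4 + (1 + 5)*(-6 - 4)) - 4)*(-13) = ((-4 + 6*(-10)) - 4)*(-13) = ((-4 - 60) - 4)*(-13) = (-64 - 4)*(-13) = -68*(-13) = 884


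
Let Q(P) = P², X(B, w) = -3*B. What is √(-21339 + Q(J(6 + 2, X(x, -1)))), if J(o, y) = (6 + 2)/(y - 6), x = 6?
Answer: 5*I*√7682/3 ≈ 146.08*I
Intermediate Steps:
J(o, y) = 8/(-6 + y)
√(-21339 + Q(J(6 + 2, X(x, -1)))) = √(-21339 + (8/(-6 - 3*6))²) = √(-21339 + (8/(-6 - 18))²) = √(-21339 + (8/(-24))²) = √(-21339 + (8*(-1/24))²) = √(-21339 + (-⅓)²) = √(-21339 + ⅑) = √(-192050/9) = 5*I*√7682/3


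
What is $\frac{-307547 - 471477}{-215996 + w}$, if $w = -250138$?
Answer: $\frac{389512}{233067} \approx 1.6712$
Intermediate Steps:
$\frac{-307547 - 471477}{-215996 + w} = \frac{-307547 - 471477}{-215996 - 250138} = - \frac{779024}{-466134} = \left(-779024\right) \left(- \frac{1}{466134}\right) = \frac{389512}{233067}$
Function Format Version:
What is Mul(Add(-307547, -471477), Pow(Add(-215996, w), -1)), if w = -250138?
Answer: Rational(389512, 233067) ≈ 1.6712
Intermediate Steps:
Mul(Add(-307547, -471477), Pow(Add(-215996, w), -1)) = Mul(Add(-307547, -471477), Pow(Add(-215996, -250138), -1)) = Mul(-779024, Pow(-466134, -1)) = Mul(-779024, Rational(-1, 466134)) = Rational(389512, 233067)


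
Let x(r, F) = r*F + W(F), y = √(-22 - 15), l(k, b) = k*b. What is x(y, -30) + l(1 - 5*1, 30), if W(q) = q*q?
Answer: 780 - 30*I*√37 ≈ 780.0 - 182.48*I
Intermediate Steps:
W(q) = q²
l(k, b) = b*k
y = I*√37 (y = √(-37) = I*√37 ≈ 6.0828*I)
x(r, F) = F² + F*r (x(r, F) = r*F + F² = F*r + F² = F² + F*r)
x(y, -30) + l(1 - 5*1, 30) = -30*(-30 + I*√37) + 30*(1 - 5*1) = (900 - 30*I*√37) + 30*(1 - 5) = (900 - 30*I*√37) + 30*(-4) = (900 - 30*I*√37) - 120 = 780 - 30*I*√37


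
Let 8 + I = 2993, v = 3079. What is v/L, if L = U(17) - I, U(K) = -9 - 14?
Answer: -3079/3008 ≈ -1.0236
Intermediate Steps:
I = 2985 (I = -8 + 2993 = 2985)
U(K) = -23
L = -3008 (L = -23 - 1*2985 = -23 - 2985 = -3008)
v/L = 3079/(-3008) = 3079*(-1/3008) = -3079/3008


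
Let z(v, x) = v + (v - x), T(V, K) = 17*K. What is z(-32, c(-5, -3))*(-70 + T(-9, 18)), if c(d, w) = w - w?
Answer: -15104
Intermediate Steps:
c(d, w) = 0
z(v, x) = -x + 2*v
z(-32, c(-5, -3))*(-70 + T(-9, 18)) = (-1*0 + 2*(-32))*(-70 + 17*18) = (0 - 64)*(-70 + 306) = -64*236 = -15104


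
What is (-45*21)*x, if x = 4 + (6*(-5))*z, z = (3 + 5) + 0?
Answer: 223020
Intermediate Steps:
z = 8 (z = 8 + 0 = 8)
x = -236 (x = 4 + (6*(-5))*8 = 4 - 30*8 = 4 - 240 = -236)
(-45*21)*x = -45*21*(-236) = -945*(-236) = 223020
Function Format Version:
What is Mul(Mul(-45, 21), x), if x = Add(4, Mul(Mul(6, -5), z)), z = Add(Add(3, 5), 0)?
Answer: 223020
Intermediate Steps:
z = 8 (z = Add(8, 0) = 8)
x = -236 (x = Add(4, Mul(Mul(6, -5), 8)) = Add(4, Mul(-30, 8)) = Add(4, -240) = -236)
Mul(Mul(-45, 21), x) = Mul(Mul(-45, 21), -236) = Mul(-945, -236) = 223020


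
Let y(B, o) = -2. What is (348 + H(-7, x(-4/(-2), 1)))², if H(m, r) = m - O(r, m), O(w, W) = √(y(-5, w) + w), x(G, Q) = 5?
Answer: (341 - √3)² ≈ 1.1510e+5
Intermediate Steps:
O(w, W) = √(-2 + w)
H(m, r) = m - √(-2 + r)
(348 + H(-7, x(-4/(-2), 1)))² = (348 + (-7 - √(-2 + 5)))² = (348 + (-7 - √3))² = (341 - √3)²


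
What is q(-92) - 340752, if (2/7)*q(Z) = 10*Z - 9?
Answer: -688007/2 ≈ -3.4400e+5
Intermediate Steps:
q(Z) = -63/2 + 35*Z (q(Z) = 7*(10*Z - 9)/2 = 7*(-9 + 10*Z)/2 = -63/2 + 35*Z)
q(-92) - 340752 = (-63/2 + 35*(-92)) - 340752 = (-63/2 - 3220) - 340752 = -6503/2 - 340752 = -688007/2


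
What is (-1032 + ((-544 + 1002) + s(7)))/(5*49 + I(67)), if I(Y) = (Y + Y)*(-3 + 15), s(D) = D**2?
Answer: -525/1853 ≈ -0.28332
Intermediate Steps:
I(Y) = 24*Y (I(Y) = (2*Y)*12 = 24*Y)
(-1032 + ((-544 + 1002) + s(7)))/(5*49 + I(67)) = (-1032 + ((-544 + 1002) + 7**2))/(5*49 + 24*67) = (-1032 + (458 + 49))/(245 + 1608) = (-1032 + 507)/1853 = -525*1/1853 = -525/1853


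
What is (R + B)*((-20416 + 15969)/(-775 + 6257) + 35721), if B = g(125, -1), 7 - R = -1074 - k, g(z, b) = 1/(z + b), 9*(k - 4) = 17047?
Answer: 651035766498275/6117912 ≈ 1.0641e+8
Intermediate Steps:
k = 17083/9 (k = 4 + (⅑)*17047 = 4 + 17047/9 = 17083/9 ≈ 1898.1)
g(z, b) = 1/(b + z)
R = 26812/9 (R = 7 - (-1074 - 1*17083/9) = 7 - (-1074 - 17083/9) = 7 - 1*(-26749/9) = 7 + 26749/9 = 26812/9 ≈ 2979.1)
B = 1/124 (B = 1/(-1 + 125) = 1/124 ≈ 0.0080645)
(R + B)*((-20416 + 15969)/(-775 + 6257) + 35721) = (26812/9 + 1/124)*((-20416 + 15969)/(-775 + 6257) + 35721) = 3324697*(-4447/5482 + 35721)/1116 = (3324697/1116)*(195818075/5482) = 651035766498275/6117912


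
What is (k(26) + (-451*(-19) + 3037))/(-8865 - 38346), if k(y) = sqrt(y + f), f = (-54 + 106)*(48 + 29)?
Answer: -11606/47211 - sqrt(4030)/47211 ≈ -0.24718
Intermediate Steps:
f = 4004 (f = 52*77 = 4004)
k(y) = sqrt(4004 + y) (k(y) = sqrt(y + 4004) = sqrt(4004 + y))
(k(26) + (-451*(-19) + 3037))/(-8865 - 38346) = (sqrt(4004 + 26) + (-451*(-19) + 3037))/(-8865 - 38346) = (sqrt(4030) + (8569 + 3037))/(-47211) = (sqrt(4030) + 11606)*(-1/47211) = (11606 + sqrt(4030))*(-1/47211) = -11606/47211 - sqrt(4030)/47211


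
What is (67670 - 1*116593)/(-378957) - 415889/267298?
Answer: -144527027719/101294448186 ≈ -1.4268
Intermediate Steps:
(67670 - 1*116593)/(-378957) - 415889/267298 = (67670 - 116593)*(-1/378957) - 415889*1/267298 = -48923*(-1/378957) - 415889/267298 = 48923/378957 - 415889/267298 = -144527027719/101294448186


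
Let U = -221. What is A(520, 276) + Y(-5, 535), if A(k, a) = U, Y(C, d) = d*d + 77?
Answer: 286081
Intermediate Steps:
Y(C, d) = 77 + d**2 (Y(C, d) = d**2 + 77 = 77 + d**2)
A(k, a) = -221
A(520, 276) + Y(-5, 535) = -221 + (77 + 535**2) = -221 + (77 + 286225) = -221 + 286302 = 286081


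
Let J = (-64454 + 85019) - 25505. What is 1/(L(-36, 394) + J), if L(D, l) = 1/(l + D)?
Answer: -358/1768519 ≈ -0.00020243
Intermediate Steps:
L(D, l) = 1/(D + l)
J = -4940 (J = 20565 - 25505 = -4940)
1/(L(-36, 394) + J) = 1/(1/(-36 + 394) - 4940) = 1/(1/358 - 4940) = 1/(-1768519/358) = -358/1768519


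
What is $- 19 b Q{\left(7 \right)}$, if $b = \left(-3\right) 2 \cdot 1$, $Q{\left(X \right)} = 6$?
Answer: $684$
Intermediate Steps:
$b = -6$ ($b = \left(-6\right) 1 = -6$)
$- 19 b Q{\left(7 \right)} = \left(-19\right) \left(-6\right) 6 = 114 \cdot 6 = 684$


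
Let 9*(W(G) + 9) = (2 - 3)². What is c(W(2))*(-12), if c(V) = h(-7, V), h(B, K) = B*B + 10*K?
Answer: 1436/3 ≈ 478.67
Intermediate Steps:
h(B, K) = B² + 10*K
W(G) = -80/9 (W(G) = -9 + (2 - 3)²/9 = -9 + (⅑)*(-1)² = -9 + (⅑)*1 = -9 + ⅑ = -80/9)
c(V) = 49 + 10*V (c(V) = (-7)² + 10*V = 49 + 10*V)
c(W(2))*(-12) = (49 + 10*(-80/9))*(-12) = (49 - 800/9)*(-12) = -359/9*(-12) = 1436/3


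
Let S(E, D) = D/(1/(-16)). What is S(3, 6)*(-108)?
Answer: 10368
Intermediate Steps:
S(E, D) = -16*D (S(E, D) = D/(-1/16) = D*(-16) = -16*D)
S(3, 6)*(-108) = -16*6*(-108) = -96*(-108) = 10368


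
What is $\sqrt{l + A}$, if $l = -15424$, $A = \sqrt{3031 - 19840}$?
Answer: $\sqrt{-15424 + i \sqrt{16809}} \approx 0.522 + 124.19 i$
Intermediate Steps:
$A = i \sqrt{16809}$ ($A = \sqrt{-16809} = i \sqrt{16809} \approx 129.65 i$)
$\sqrt{l + A} = \sqrt{-15424 + i \sqrt{16809}}$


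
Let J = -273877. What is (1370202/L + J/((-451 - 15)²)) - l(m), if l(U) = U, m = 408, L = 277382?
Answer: -12177184263019/30117582796 ≈ -404.32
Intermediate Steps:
(1370202/L + J/((-451 - 15)²)) - l(m) = (1370202/277382 - 273877/(-451 - 15)²) - 1*408 = (1370202*(1/277382) - 273877/((-466)²)) - 408 = (685101/138691 - 273877/217156) - 408 = 110789517749/30117582796 - 408 = -12177184263019/30117582796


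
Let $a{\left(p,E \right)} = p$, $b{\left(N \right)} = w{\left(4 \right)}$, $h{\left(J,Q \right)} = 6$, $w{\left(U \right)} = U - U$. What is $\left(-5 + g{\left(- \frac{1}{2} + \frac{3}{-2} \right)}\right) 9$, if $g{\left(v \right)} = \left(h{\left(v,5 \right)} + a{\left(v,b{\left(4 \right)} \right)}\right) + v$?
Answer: $-27$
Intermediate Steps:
$w{\left(U \right)} = 0$
$b{\left(N \right)} = 0$
$g{\left(v \right)} = 6 + 2 v$ ($g{\left(v \right)} = \left(6 + v\right) + v = 6 + 2 v$)
$\left(-5 + g{\left(- \frac{1}{2} + \frac{3}{-2} \right)}\right) 9 = \left(-5 + \left(6 + 2 \left(- \frac{1}{2} + \frac{3}{-2}\right)\right)\right) 9 = \left(-5 + \left(6 + 2 \left(\left(-1\right) \frac{1}{2} + 3 \left(- \frac{1}{2}\right)\right)\right)\right) 9 = \left(-5 + \left(6 + 2 \left(- \frac{1}{2} - \frac{3}{2}\right)\right)\right) 9 = \left(-5 + \left(6 + 2 \left(-2\right)\right)\right) 9 = \left(-5 + \left(6 - 4\right)\right) 9 = \left(-5 + 2\right) 9 = \left(-3\right) 9 = -27$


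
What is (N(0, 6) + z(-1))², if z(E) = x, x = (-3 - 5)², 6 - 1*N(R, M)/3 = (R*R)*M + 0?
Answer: 6724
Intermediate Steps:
N(R, M) = 18 - 3*M*R² (N(R, M) = 18 - 3*((R*R)*M + 0) = 18 - 3*(R²*M + 0) = 18 - 3*(M*R² + 0) = 18 - 3*M*R²)
x = 64 (x = (-8)² = 64)
z(E) = 64
(N(0, 6) + z(-1))² = ((18 - 3*6*0²) + 64)² = ((18 - 3*6*0) + 64)² = ((18 + 0) + 64)² = (18 + 64)² = 82² = 6724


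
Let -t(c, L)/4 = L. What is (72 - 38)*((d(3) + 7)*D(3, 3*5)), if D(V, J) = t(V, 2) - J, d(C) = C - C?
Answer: -5474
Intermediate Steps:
d(C) = 0
t(c, L) = -4*L
D(V, J) = -8 - J (D(V, J) = -4*2 - J = -8 - J)
(72 - 38)*((d(3) + 7)*D(3, 3*5)) = (72 - 38)*((0 + 7)*(-8 - 3*5)) = 34*(7*(-8 - 1*15)) = 34*(7*(-8 - 15)) = 34*(7*(-23)) = 34*(-161) = -5474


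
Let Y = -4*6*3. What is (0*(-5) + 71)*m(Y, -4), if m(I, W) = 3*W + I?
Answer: -5964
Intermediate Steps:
Y = -72 (Y = -24*3 = -72)
m(I, W) = I + 3*W
(0*(-5) + 71)*m(Y, -4) = (0*(-5) + 71)*(-72 + 3*(-4)) = (0 + 71)*(-72 - 12) = 71*(-84) = -5964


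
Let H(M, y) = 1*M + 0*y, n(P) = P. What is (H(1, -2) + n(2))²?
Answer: 9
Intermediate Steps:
H(M, y) = M (H(M, y) = M + 0 = M)
(H(1, -2) + n(2))² = (1 + 2)² = 3² = 9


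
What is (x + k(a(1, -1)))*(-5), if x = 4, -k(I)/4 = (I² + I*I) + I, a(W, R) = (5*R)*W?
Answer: 880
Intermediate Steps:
a(W, R) = 5*R*W
k(I) = -8*I² - 4*I (k(I) = -4*((I² + I*I) + I) = -4*((I² + I²) + I) = -4*(2*I² + I) = -4*(I + 2*I²) = -8*I² - 4*I)
(x + k(a(1, -1)))*(-5) = (4 - 4*5*(-1)*1*(1 + 2*(5*(-1)*1)))*(-5) = (4 - 4*(-5)*(1 + 2*(-5)))*(-5) = (4 - 4*(-5)*(1 - 10))*(-5) = (4 - 4*(-5)*(-9))*(-5) = (4 - 180)*(-5) = -176*(-5) = 880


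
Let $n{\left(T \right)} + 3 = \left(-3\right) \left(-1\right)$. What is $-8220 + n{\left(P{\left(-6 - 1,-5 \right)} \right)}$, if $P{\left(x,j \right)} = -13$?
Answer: $-8220$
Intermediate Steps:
$n{\left(T \right)} = 0$ ($n{\left(T \right)} = -3 - -3 = -3 + 3 = 0$)
$-8220 + n{\left(P{\left(-6 - 1,-5 \right)} \right)} = -8220 + 0 = -8220$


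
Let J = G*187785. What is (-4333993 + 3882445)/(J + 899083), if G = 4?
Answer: -451548/1650223 ≈ -0.27363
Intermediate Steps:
J = 751140 (J = 4*187785 = 751140)
(-4333993 + 3882445)/(J + 899083) = (-4333993 + 3882445)/(751140 + 899083) = -451548/1650223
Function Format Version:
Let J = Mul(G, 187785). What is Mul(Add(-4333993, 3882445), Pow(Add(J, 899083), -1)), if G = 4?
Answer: Rational(-451548, 1650223) ≈ -0.27363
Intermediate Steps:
J = 751140 (J = Mul(4, 187785) = 751140)
Mul(Add(-4333993, 3882445), Pow(Add(J, 899083), -1)) = Mul(Add(-4333993, 3882445), Pow(Add(751140, 899083), -1)) = Mul(-451548, Pow(1650223, -1)) = Mul(-451548, Rational(1, 1650223)) = Rational(-451548, 1650223)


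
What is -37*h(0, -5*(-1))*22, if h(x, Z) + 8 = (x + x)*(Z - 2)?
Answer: 6512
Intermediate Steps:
h(x, Z) = -8 + 2*x*(-2 + Z) (h(x, Z) = -8 + (x + x)*(Z - 2) = -8 + (2*x)*(-2 + Z) = -8 + 2*x*(-2 + Z))
-37*h(0, -5*(-1))*22 = -37*(-8 - 4*0 + 2*(-5*(-1))*0)*22 = -37*(-8 + 0 + 2*5*0)*22 = -37*(-8 + 0 + 0)*22 = -37*(-8)*22 = 296*22 = 6512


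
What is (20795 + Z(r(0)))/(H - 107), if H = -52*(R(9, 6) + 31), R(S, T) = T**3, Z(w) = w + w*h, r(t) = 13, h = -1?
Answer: -20795/12951 ≈ -1.6057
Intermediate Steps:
Z(w) = 0 (Z(w) = w + w*(-1) = w - w = 0)
H = -12844 (H = -52*(6**3 + 31) = -52*(216 + 31) = -52*247 = -12844)
(20795 + Z(r(0)))/(H - 107) = (20795 + 0)/(-12844 - 107) = 20795/(-12951) = 20795*(-1/12951) = -20795/12951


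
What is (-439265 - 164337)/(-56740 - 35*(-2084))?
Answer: -301801/8100 ≈ -37.259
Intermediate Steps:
(-439265 - 164337)/(-56740 - 35*(-2084)) = -603602/(-56740 + 72940) = -603602/16200 = -603602*1/16200 = -301801/8100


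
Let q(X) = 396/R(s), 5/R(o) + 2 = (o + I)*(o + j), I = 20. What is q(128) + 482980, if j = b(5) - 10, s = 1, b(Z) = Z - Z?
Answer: 2339264/5 ≈ 4.6785e+5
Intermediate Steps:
b(Z) = 0
j = -10 (j = 0 - 10 = -10)
R(o) = 5/(-2 + (-10 + o)*(20 + o)) (R(o) = 5/(-2 + (o + 20)*(o - 10)) = 5/(-2 + (20 + o)*(-10 + o)) = 5/(-2 + (-10 + o)*(20 + o)))
q(X) = -75636/5 (q(X) = 396/((5/(-202 + 1**2 + 10*1))) = 396/((5/(-202 + 1 + 10))) = 396/((5/(-191))) = 396/((5*(-1/191))) = 396/(-5/191) = 396*(-191/5) = -75636/5)
q(128) + 482980 = -75636/5 + 482980 = 2339264/5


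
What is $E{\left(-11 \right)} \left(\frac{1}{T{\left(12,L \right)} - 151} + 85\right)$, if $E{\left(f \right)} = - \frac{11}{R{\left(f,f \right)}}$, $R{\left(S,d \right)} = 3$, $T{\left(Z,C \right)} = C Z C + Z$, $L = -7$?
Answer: $- \frac{139942}{449} \approx -311.67$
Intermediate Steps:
$T{\left(Z,C \right)} = Z + Z C^{2}$ ($T{\left(Z,C \right)} = Z C^{2} + Z = Z + Z C^{2}$)
$E{\left(f \right)} = - \frac{11}{3}$
$E{\left(-11 \right)} \left(\frac{1}{T{\left(12,L \right)} - 151} + 85\right) = - \frac{11 \left(\frac{1}{12 \left(1 + \left(-7\right)^{2}\right) - 151} + 85\right)}{3} = - \frac{11 \left(\frac{1}{12 \left(1 + 49\right) - 151} + 85\right)}{3} = - \frac{11 \left(\frac{1}{12 \cdot 50 - 151} + 85\right)}{3} = - \frac{11 \left(\frac{1}{600 - 151} + 85\right)}{3} = - \frac{11 \left(\frac{1}{449} + 85\right)}{3} = \left(- \frac{11}{3}\right) \frac{38166}{449} = - \frac{139942}{449}$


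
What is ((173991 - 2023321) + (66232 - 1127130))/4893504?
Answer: -242519/407792 ≈ -0.59471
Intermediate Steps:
((173991 - 2023321) + (66232 - 1127130))/4893504 = (-1849330 - 1060898)*(1/4893504) = -2910228*1/4893504 = -242519/407792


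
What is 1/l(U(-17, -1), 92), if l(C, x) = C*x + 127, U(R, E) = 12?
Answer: 1/1231 ≈ 0.00081235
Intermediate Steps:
l(C, x) = 127 + C*x
1/l(U(-17, -1), 92) = 1/(127 + 12*92) = 1/(127 + 1104) = 1/1231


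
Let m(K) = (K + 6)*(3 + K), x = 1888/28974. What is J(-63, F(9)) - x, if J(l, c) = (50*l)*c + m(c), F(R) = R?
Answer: -408099734/14487 ≈ -28170.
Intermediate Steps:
x = 944/14487 (x = 1888*(1/28974) = 944/14487 ≈ 0.065162)
m(K) = (3 + K)*(6 + K) (m(K) = (6 + K)*(3 + K) = (3 + K)*(6 + K))
J(l, c) = 18 + c² + 9*c + 50*c*l (J(l, c) = (50*l)*c + (18 + c² + 9*c) = 50*c*l + (18 + c² + 9*c) = 18 + c² + 9*c + 50*c*l)
J(-63, F(9)) - x = (18 + 9² + 9*9 + 50*9*(-63)) - 1*944/14487 = (18 + 81 + 81 - 28350) - 944/14487 = -28170 - 944/14487 = -408099734/14487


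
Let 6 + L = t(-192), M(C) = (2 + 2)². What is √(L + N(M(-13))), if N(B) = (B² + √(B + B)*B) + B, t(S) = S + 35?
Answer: √(109 + 64*√2) ≈ 14.125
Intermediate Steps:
M(C) = 16 (M(C) = 4² = 16)
t(S) = 35 + S
L = -163 (L = -6 + (35 - 192) = -6 - 157 = -163)
N(B) = B + B² + √2*B^(3/2) (N(B) = (B² + √(2*B)*B) + B = (B² + (√2*√B)*B) + B = (B² + √2*B^(3/2)) + B = B + B² + √2*B^(3/2))
√(L + N(M(-13))) = √(-163 + (16 + 16² + √2*16^(3/2))) = √(-163 + (16 + 256 + √2*64)) = √(-163 + (16 + 256 + 64*√2)) = √(-163 + (272 + 64*√2)) = √(109 + 64*√2)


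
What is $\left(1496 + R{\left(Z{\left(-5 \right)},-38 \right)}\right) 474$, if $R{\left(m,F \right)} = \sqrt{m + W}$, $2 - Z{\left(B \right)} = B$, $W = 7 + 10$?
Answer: $709104 + 948 \sqrt{6} \approx 7.1143 \cdot 10^{5}$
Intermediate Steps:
$W = 17$
$Z{\left(B \right)} = 2 - B$
$R{\left(m,F \right)} = \sqrt{17 + m}$ ($R{\left(m,F \right)} = \sqrt{m + 17} = \sqrt{17 + m}$)
$\left(1496 + R{\left(Z{\left(-5 \right)},-38 \right)}\right) 474 = \left(1496 + \sqrt{17 + \left(2 - -5\right)}\right) 474 = \left(1496 + \sqrt{17 + \left(2 + 5\right)}\right) 474 = \left(1496 + \sqrt{17 + 7}\right) 474 = \left(1496 + \sqrt{24}\right) 474 = \left(1496 + 2 \sqrt{6}\right) 474 = 709104 + 948 \sqrt{6}$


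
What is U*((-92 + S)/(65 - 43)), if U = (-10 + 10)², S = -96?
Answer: 0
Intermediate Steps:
U = 0 (U = 0² = 0)
U*((-92 + S)/(65 - 43)) = 0*((-92 - 96)/(65 - 43)) = 0*(-188/22) = 0*(-188*1/22) = 0*(-94/11) = 0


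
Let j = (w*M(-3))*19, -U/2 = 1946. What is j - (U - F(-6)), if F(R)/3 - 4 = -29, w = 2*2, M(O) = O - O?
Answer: 3817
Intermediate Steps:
M(O) = 0
U = -3892 (U = -2*1946 = -3892)
w = 4
F(R) = -75 (F(R) = 12 + 3*(-29) = 12 - 87 = -75)
j = 0 (j = (4*0)*19 = 0*19 = 0)
j - (U - F(-6)) = 0 - (-3892 - 1*(-75)) = 0 - (-3892 + 75) = 0 - 1*(-3817) = 0 + 3817 = 3817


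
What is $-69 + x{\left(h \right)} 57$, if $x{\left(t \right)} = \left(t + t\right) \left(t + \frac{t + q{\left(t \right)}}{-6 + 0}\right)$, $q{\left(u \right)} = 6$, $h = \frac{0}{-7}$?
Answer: $-69$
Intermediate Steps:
$h = 0$ ($h = 0 \left(- \frac{1}{7}\right) = 0$)
$x{\left(t \right)} = 2 t \left(-1 + \frac{5 t}{6}\right)$ ($x{\left(t \right)} = \left(t + t\right) \left(t + \frac{t + 6}{-6 + 0}\right) = 2 t \left(t + \frac{6 + t}{-6}\right) = 2 t \left(t + \left(6 + t\right) \left(- \frac{1}{6}\right)\right) = 2 t \left(t - \left(1 + \frac{t}{6}\right)\right) = 2 t \left(-1 + \frac{5 t}{6}\right)$)
$-69 + x{\left(h \right)} 57 = -69 + \frac{1}{3} \cdot 0 \left(-6 + 5 \cdot 0\right) 57 = -69 + \frac{1}{3} \cdot 0 \left(-6 + 0\right) 57 = -69 + \frac{1}{3} \cdot 0 \left(-6\right) 57 = -69 + 0 \cdot 57 = -69 + 0 = -69$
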